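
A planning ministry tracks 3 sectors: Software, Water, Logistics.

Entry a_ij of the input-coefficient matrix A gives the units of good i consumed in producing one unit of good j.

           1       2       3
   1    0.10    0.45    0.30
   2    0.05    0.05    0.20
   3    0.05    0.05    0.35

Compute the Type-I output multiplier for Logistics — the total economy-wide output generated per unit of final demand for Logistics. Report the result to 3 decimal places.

m_3 = 2.736

I − A =
  [   0.90    -0.45    -0.30]
  [  -0.05     0.95    -0.20]
  [  -0.05    -0.05     0.65]
Cofactors of I−A, C_ij = (−1)^(i+j)·(minor ij) (rows/columns in the sector order above):
  C_11 = (0.95)(0.65) − (-0.20)(-0.05) = 0.6075
  C_12 = −[(-0.05)(0.65) − (-0.20)(-0.05)] = 0.0425
  C_13 = (-0.05)(-0.05) − (0.95)(-0.05) = 0.0500
  C_21 = −[(-0.45)(0.65) − (-0.30)(-0.05)] = 0.3075
  C_22 = (0.90)(0.65) − (-0.30)(-0.05) = 0.5700
  C_23 = −[(0.90)(-0.05) − (-0.45)(-0.05)] = 0.0675
  C_31 = (-0.45)(-0.20) − (-0.30)(0.95) = 0.3750
  C_32 = −[(0.90)(-0.20) − (-0.30)(-0.05)] = 0.1950
  C_33 = (0.90)(0.95) − (-0.45)(-0.05) = 0.8325
det(I−A) = Σ_j (I−A)_1j·C_1j = (0.90)(0.6075) + (-0.45)(0.0425) + (-0.30)(0.0500) = 0.512625
adj(I−A) = Cᵀ =
  [ 0.6075   0.3075   0.3750]
  [ 0.0425   0.5700   0.1950]
  [ 0.0500   0.0675   0.8325]
(I − A)⁻¹ = adj(I−A) / det(I−A) ≈
  [   1.1851     0.5999     0.7315]
  [   0.0829     1.1119     0.3804]
  [   0.0975     0.1317     1.6240]
The output multiplier for sector j is the column-j sum of the Leontief inverse (I − A)⁻¹ = adj(I−A) / det(I−A).
Column 3 of adj(I−A): (0.3750, 0.1950, 0.8325); det(I−A) = 0.512625.
m_3 = (0.3750 + 0.1950 + 0.8325) / 0.512625 = 1.4025 / 0.512625 ≈ 2.736.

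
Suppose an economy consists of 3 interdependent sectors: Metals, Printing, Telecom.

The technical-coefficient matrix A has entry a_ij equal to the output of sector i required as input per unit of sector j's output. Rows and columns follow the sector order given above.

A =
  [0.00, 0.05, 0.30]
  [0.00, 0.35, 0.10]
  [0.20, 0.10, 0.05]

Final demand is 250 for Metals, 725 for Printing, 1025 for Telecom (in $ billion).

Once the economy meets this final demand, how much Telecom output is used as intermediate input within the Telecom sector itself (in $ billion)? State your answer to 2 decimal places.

z_33 = 68.59

I − A =
  [   1.00    -0.05    -0.30]
  [   0.00     0.65    -0.10]
  [  -0.20    -0.10     0.95]
Cofactors of I−A, C_ij = (−1)^(i+j)·(minor ij) (rows/columns in the sector order above):
  C_11 = (0.65)(0.95) − (-0.10)(-0.10) = 0.6075
  C_12 = −[(0.00)(0.95) − (-0.10)(-0.20)] = 0.0200
  C_13 = (0.00)(-0.10) − (0.65)(-0.20) = 0.1300
  C_21 = −[(-0.05)(0.95) − (-0.30)(-0.10)] = 0.0775
  C_22 = (1.00)(0.95) − (-0.30)(-0.20) = 0.8900
  C_23 = −[(1.00)(-0.10) − (-0.05)(-0.20)] = 0.1100
  C_31 = (-0.05)(-0.10) − (-0.30)(0.65) = 0.2000
  C_32 = −[(1.00)(-0.10) − (-0.30)(0.00)] = 0.1000
  C_33 = (1.00)(0.65) − (-0.05)(0.00) = 0.6500
det(I−A) = Σ_j (I−A)_1j·C_1j = (1.00)(0.6075) + (-0.05)(0.0200) + (-0.30)(0.1300) = 0.5675
adj(I−A) = Cᵀ =
  [ 0.6075   0.0775   0.2000]
  [ 0.0200   0.8900   0.1000]
  [ 0.1300   0.1100   0.6500]
(I − A)⁻¹ = adj(I−A) / det(I−A) ≈
  [   1.0705     0.1366     0.3524]
  [   0.0352     1.5683     0.1762]
  [   0.2291     0.1938     1.1454]
First solve x = (I − A)⁻¹ d = adj(I−A)·d / det(I−A); in particular x_3 = (0.1300·250 + 0.1100·725 + 0.6500·1025) / 0.5675 = 778.50 / 0.5675 ≈ 1371.8062.
Intermediate flow from 3 to 3: z_33 = a_33 · x_3 = 0.05 × 778.50 / 0.5675 = 38.925 / 0.5675 ≈ 68.59.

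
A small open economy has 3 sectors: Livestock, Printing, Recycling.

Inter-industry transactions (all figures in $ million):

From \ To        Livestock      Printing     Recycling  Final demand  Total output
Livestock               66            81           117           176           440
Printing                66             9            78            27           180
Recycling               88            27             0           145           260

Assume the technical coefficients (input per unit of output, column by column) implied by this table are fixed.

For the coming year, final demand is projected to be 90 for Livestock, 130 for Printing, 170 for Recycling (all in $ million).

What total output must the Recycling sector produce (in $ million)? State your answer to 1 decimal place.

x_3 = 299.1

Technical coefficients a_ij = z_ij / X_j:
  a_11 = 66/440 = 0.15, a_21 = 66/440 = 0.15, a_31 = 88/440 = 0.20
  a_12 = 81/180 = 0.45, a_22 = 9/180 = 0.05, a_32 = 27/180 = 0.15
  a_13 = 117/260 = 0.45, a_23 = 78/260 = 0.30, a_33 = 0/260 = 0.00
I − A =
  [   0.85    -0.45    -0.45]
  [  -0.15     0.95    -0.30]
  [  -0.20    -0.15     1.00]
Cofactors of I−A, C_ij = (−1)^(i+j)·(minor ij) (rows/columns in the sector order above):
  C_11 = (0.95)(1.00) − (-0.30)(-0.15) = 0.9050
  C_12 = −[(-0.15)(1.00) − (-0.30)(-0.20)] = 0.2100
  C_13 = (-0.15)(-0.15) − (0.95)(-0.20) = 0.2125
  C_21 = −[(-0.45)(1.00) − (-0.45)(-0.15)] = 0.5175
  C_22 = (0.85)(1.00) − (-0.45)(-0.20) = 0.7600
  C_23 = −[(0.85)(-0.15) − (-0.45)(-0.20)] = 0.2175
  C_31 = (-0.45)(-0.30) − (-0.45)(0.95) = 0.5625
  C_32 = −[(0.85)(-0.30) − (-0.45)(-0.15)] = 0.3225
  C_33 = (0.85)(0.95) − (-0.45)(-0.15) = 0.7400
det(I−A) = Σ_j (I−A)_1j·C_1j = (0.85)(0.9050) + (-0.45)(0.2100) + (-0.45)(0.2125) = 0.579125
adj(I−A) = Cᵀ =
  [ 0.9050   0.5175   0.5625]
  [ 0.2100   0.7600   0.3225]
  [ 0.2125   0.2175   0.7400]
(I − A)⁻¹ = adj(I−A) / det(I−A) ≈
  [   1.5627     0.8936     0.9713]
  [   0.3626     1.3123     0.5569]
  [   0.3669     0.3756     1.2778]
x = (I − A)⁻¹ d = adj(I−A)·d / det(I−A), with det(I−A) = 0.579125:
  x_1 = (0.9050·90 + 0.5175·130 + 0.5625·170) / 0.579125 = 244.35 / 0.579125 ≈ 421.9
  x_2 = (0.2100·90 + 0.7600·130 + 0.3225·170) / 0.579125 = 172.525 / 0.579125 ≈ 297.9
  x_3 = (0.2125·90 + 0.2175·130 + 0.7400·170) / 0.579125 = 173.20 / 0.579125 ≈ 299.1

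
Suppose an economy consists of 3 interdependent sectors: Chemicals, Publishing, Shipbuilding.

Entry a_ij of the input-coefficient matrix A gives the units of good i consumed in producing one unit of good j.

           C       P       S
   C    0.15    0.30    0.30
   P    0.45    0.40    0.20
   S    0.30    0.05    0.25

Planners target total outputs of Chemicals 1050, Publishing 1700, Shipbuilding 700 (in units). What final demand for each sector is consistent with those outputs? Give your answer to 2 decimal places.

I − A =
  [   0.85    -0.30    -0.30]
  [  -0.45     0.60    -0.20]
  [  -0.30    -0.05     0.75]
d = (I − A) x:
  d_C = (+0.85)·1050 + (-0.30)·1700 + (-0.30)·700 = 172.50
  d_P = (-0.45)·1050 + (+0.60)·1700 + (-0.20)·700 = 407.50
  d_S = (-0.30)·1050 + (-0.05)·1700 + (+0.75)·700 = 125.00

d_C = 172.50, d_P = 407.50, d_S = 125.00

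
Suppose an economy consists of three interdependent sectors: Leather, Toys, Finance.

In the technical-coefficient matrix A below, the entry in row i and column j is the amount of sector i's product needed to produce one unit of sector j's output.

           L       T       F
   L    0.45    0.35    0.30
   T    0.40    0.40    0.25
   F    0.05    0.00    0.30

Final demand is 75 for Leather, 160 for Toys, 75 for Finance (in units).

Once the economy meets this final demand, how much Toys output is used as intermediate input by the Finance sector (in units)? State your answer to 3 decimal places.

I − A =
  [   0.55    -0.35    -0.30]
  [  -0.40     0.60    -0.25]
  [  -0.05     0.00     0.70]
Cofactors of I−A, C_ij = (−1)^(i+j)·(minor ij) (rows/columns in the sector order above):
  C_11 = (0.60)(0.70) − (-0.25)(0.00) = 0.4200
  C_12 = −[(-0.40)(0.70) − (-0.25)(-0.05)] = 0.2925
  C_13 = (-0.40)(0.00) − (0.60)(-0.05) = 0.0300
  C_21 = −[(-0.35)(0.70) − (-0.30)(0.00)] = 0.2450
  C_22 = (0.55)(0.70) − (-0.30)(-0.05) = 0.3700
  C_23 = −[(0.55)(0.00) − (-0.35)(-0.05)] = 0.0175
  C_31 = (-0.35)(-0.25) − (-0.30)(0.60) = 0.2675
  C_32 = −[(0.55)(-0.25) − (-0.30)(-0.40)] = 0.2575
  C_33 = (0.55)(0.60) − (-0.35)(-0.40) = 0.1900
det(I−A) = Σ_j (I−A)_1j·C_1j = (0.55)(0.4200) + (-0.35)(0.2925) + (-0.30)(0.0300) = 0.119625
adj(I−A) = Cᵀ =
  [ 0.4200   0.2450   0.2675]
  [ 0.2925   0.3700   0.2575]
  [ 0.0300   0.0175   0.1900]
(I − A)⁻¹ = adj(I−A) / det(I−A) ≈
  [   3.5110     2.0481     2.2362]
  [   2.4451     3.0930     2.1526]
  [   0.2508     0.1463     1.5883]
First solve x = (I − A)⁻¹ d = adj(I−A)·d / det(I−A); in particular x_F = (0.0300·75 + 0.0175·160 + 0.1900·75) / 0.119625 = 19.30 / 0.119625 ≈ 161.33751.
Intermediate flow from T to F: z_TF = a_TF · x_F = 0.25 × 19.30 / 0.119625 = 4.825 / 0.119625 ≈ 40.334.

z_TF = 40.334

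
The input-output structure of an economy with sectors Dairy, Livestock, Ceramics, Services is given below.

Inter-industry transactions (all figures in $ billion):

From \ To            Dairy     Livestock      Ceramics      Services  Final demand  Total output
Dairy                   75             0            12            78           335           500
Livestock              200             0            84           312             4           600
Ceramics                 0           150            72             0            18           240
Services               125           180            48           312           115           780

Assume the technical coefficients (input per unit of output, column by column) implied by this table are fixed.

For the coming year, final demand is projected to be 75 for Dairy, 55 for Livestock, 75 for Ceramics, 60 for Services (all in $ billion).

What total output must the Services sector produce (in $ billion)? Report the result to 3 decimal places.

Technical coefficients a_ij = z_ij / X_j:
  a_DD = 75/500 = 0.15, a_LD = 200/500 = 0.40, a_CD = 0/500 = 0.00, a_SD = 125/500 = 0.25
  a_DL = 0/600 = 0.00, a_LL = 0/600 = 0.00, a_CL = 150/600 = 0.25, a_SL = 180/600 = 0.30
  a_DC = 12/240 = 0.05, a_LC = 84/240 = 0.35, a_CC = 72/240 = 0.30, a_SC = 48/240 = 0.20
  a_DS = 78/780 = 0.10, a_LS = 312/780 = 0.40, a_CS = 0/780 = 0.00, a_SS = 312/780 = 0.40
I − A =
  [   0.85     0.00    -0.05    -0.10]
  [  -0.40     1.00    -0.35    -0.40]
  [   0.00    -0.25     0.70     0.00]
  [  -0.25    -0.30    -0.20     0.60]
Compute the cofactors C_ij = (−1)^(i+j)·(3×3 minor ij) of I−A; the adjugate is their transpose:
adj(I−A) = Cᵀ =
  [ 0.263500   0.033500   0.054500   0.066250]
  [ 0.238000   0.339500   0.262750   0.266000]
  [ 0.085000   0.121250   0.371000   0.095000]
  [ 0.257125   0.224125   0.277750   0.515625]
det(I−A) = Σ_j (I−A)_1j·C_1j = (0.85)(0.263500) + (0.00)(0.238000) + (-0.05)(0.085000) + (-0.10)(0.257125) = 0.1940125
(I − A)⁻¹ = adj(I−A) / det(I−A) ≈
  [   1.3582     0.1727     0.2809     0.3415]
  [   1.2267     1.7499     1.3543     1.3710]
  [   0.4381     0.6250     1.9122     0.4897]
  [   1.3253     1.1552     1.4316     2.6577]
x = (I − A)⁻¹ d = adj(I−A)·d / det(I−A), with det(I−A) = 0.1940125:
  x_D = (0.263500·75 + 0.033500·55 + 0.054500·75 + 0.066250·60) / 0.1940125 = 29.6675 / 0.1940125 ≈ 152.915
  x_L = (0.238000·75 + 0.339500·55 + 0.262750·75 + 0.266000·60) / 0.1940125 = 72.18875 / 0.1940125 ≈ 372.083
  x_C = (0.085000·75 + 0.121250·55 + 0.371000·75 + 0.095000·60) / 0.1940125 = 46.56875 / 0.1940125 ≈ 240.030
  x_S = (0.257125·75 + 0.224125·55 + 0.277750·75 + 0.515625·60) / 0.1940125 = 83.38 / 0.1940125 ≈ 429.766

x_S = 429.766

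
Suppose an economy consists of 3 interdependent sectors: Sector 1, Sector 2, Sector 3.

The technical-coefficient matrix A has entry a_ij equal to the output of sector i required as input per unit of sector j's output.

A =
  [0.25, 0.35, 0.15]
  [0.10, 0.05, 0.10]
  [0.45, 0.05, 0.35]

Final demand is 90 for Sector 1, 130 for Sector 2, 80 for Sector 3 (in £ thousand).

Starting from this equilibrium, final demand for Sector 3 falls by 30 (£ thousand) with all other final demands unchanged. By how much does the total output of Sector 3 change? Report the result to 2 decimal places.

I − A =
  [   0.75    -0.35    -0.15]
  [  -0.10     0.95    -0.10]
  [  -0.45    -0.05     0.65]
Cofactors of I−A, C_ij = (−1)^(i+j)·(minor ij) (rows/columns in the sector order above):
  C_11 = (0.95)(0.65) − (-0.10)(-0.05) = 0.6125
  C_12 = −[(-0.10)(0.65) − (-0.10)(-0.45)] = 0.1100
  C_13 = (-0.10)(-0.05) − (0.95)(-0.45) = 0.4325
  C_21 = −[(-0.35)(0.65) − (-0.15)(-0.05)] = 0.2350
  C_22 = (0.75)(0.65) − (-0.15)(-0.45) = 0.4200
  C_23 = −[(0.75)(-0.05) − (-0.35)(-0.45)] = 0.1950
  C_31 = (-0.35)(-0.10) − (-0.15)(0.95) = 0.1775
  C_32 = −[(0.75)(-0.10) − (-0.15)(-0.10)] = 0.0900
  C_33 = (0.75)(0.95) − (-0.35)(-0.10) = 0.6775
det(I−A) = Σ_j (I−A)_1j·C_1j = (0.75)(0.6125) + (-0.35)(0.1100) + (-0.15)(0.4325) = 0.3560
adj(I−A) = Cᵀ =
  [ 0.6125   0.2350   0.1775]
  [ 0.1100   0.4200   0.0900]
  [ 0.4325   0.1950   0.6775]
(I − A)⁻¹ = adj(I−A) / det(I−A) ≈
  [   1.7205     0.6601     0.4986]
  [   0.3090     1.1798     0.2528]
  [   1.2149     0.5478     1.9031]
Δx = (I − A)⁻¹ Δd with Δd having -30 in the Sector 3 component and 0 elsewhere.
So Δx_3 = L_33 · (-30), where L_33 = adj(I−A)_33 / det(I−A) = 0.6775 / 0.3560.
Δx_3 = 0.6775 × (-30) / 0.3560 = -20.325 / 0.3560 ≈ -57.09.

Δx_3 = -57.09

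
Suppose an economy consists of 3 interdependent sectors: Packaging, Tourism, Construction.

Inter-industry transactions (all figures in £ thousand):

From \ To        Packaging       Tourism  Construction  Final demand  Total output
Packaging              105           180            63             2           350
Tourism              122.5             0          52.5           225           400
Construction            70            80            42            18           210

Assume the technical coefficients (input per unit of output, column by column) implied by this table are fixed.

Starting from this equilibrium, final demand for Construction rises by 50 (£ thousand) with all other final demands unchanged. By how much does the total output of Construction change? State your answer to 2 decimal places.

Δx_3 = 91.79

Technical coefficients a_ij = z_ij / X_j:
  a_11 = 105/350 = 0.30, a_21 = 122.5/350 = 0.35, a_31 = 70/350 = 0.20
  a_12 = 180/400 = 0.45, a_22 = 0/400 = 0.00, a_32 = 80/400 = 0.20
  a_13 = 63/210 = 0.30, a_23 = 52.5/210 = 0.25, a_33 = 42/210 = 0.20
I − A =
  [   0.70    -0.45    -0.30]
  [  -0.35     1.00    -0.25]
  [  -0.20    -0.20     0.80]
Cofactors of I−A, C_ij = (−1)^(i+j)·(minor ij) (rows/columns in the sector order above):
  C_11 = (1.00)(0.80) − (-0.25)(-0.20) = 0.7500
  C_12 = −[(-0.35)(0.80) − (-0.25)(-0.20)] = 0.3300
  C_13 = (-0.35)(-0.20) − (1.00)(-0.20) = 0.2700
  C_21 = −[(-0.45)(0.80) − (-0.30)(-0.20)] = 0.4200
  C_22 = (0.70)(0.80) − (-0.30)(-0.20) = 0.5000
  C_23 = −[(0.70)(-0.20) − (-0.45)(-0.20)] = 0.2300
  C_31 = (-0.45)(-0.25) − (-0.30)(1.00) = 0.4125
  C_32 = −[(0.70)(-0.25) − (-0.30)(-0.35)] = 0.2800
  C_33 = (0.70)(1.00) − (-0.45)(-0.35) = 0.5425
det(I−A) = Σ_j (I−A)_1j·C_1j = (0.70)(0.7500) + (-0.45)(0.3300) + (-0.30)(0.2700) = 0.2955
adj(I−A) = Cᵀ =
  [ 0.7500   0.4200   0.4125]
  [ 0.3300   0.5000   0.2800]
  [ 0.2700   0.2300   0.5425]
(I − A)⁻¹ = adj(I−A) / det(I−A) ≈
  [   2.5381     1.4213     1.3959]
  [   1.1168     1.6920     0.9475]
  [   0.9137     0.7783     1.8359]
Δx = (I − A)⁻¹ Δd with Δd having +50 in the Construction component and 0 elsewhere.
So Δx_3 = L_33 · (+50), where L_33 = adj(I−A)_33 / det(I−A) = 0.5425 / 0.2955.
Δx_3 = 0.5425 × (+50) / 0.2955 = 27.125 / 0.2955 ≈ 91.79.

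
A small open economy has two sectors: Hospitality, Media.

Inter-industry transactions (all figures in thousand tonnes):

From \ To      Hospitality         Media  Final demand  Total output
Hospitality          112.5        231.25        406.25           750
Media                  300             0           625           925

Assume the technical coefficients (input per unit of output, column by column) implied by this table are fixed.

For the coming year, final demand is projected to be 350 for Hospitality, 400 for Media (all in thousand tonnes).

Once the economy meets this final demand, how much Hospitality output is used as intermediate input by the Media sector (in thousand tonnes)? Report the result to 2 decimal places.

z_12 = 160.00

Technical coefficients a_ij = z_ij / X_j:
  a_11 = 112.5/750 = 0.15, a_21 = 300/750 = 0.40
  a_12 = 231.25/925 = 0.25, a_22 = 0/925 = 0.00
I − A =
  [   0.85    -0.25]
  [  -0.40     1.00]
det(I−A) = (0.85)(1.00) − (-0.25)(-0.40) = 0.7500
adj(I−A) = [[1.00, 0.25], [0.40, 0.85]]
(I − A)⁻¹ = adj(I−A) / det(I−A) ≈
  [   1.3333     0.3333]
  [   0.5333     1.1333]
First solve x = (I − A)⁻¹ d = adj(I−A)·d / det(I−A); in particular x_2 = (0.40·350 + 0.85·400) / 0.7500 = 480.00 / 0.7500 = 640.0000.
Intermediate flow from 1 to 2: z_12 = a_12 · x_2 = 0.25 × 480.00 / 0.7500 = 120.00 / 0.7500 = 160.00.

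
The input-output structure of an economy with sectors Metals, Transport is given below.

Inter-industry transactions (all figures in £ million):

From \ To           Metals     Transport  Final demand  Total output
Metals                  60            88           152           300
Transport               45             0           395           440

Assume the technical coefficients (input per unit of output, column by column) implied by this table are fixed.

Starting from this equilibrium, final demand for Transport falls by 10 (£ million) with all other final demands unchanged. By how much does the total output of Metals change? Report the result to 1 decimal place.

Technical coefficients a_ij = z_ij / X_j:
  a_11 = 60/300 = 0.20, a_21 = 45/300 = 0.15
  a_12 = 88/440 = 0.20, a_22 = 0/440 = 0.00
I − A =
  [   0.80    -0.20]
  [  -0.15     1.00]
det(I−A) = (0.80)(1.00) − (-0.20)(-0.15) = 0.7700
adj(I−A) = [[1.00, 0.20], [0.15, 0.80]]
(I − A)⁻¹ = adj(I−A) / det(I−A) ≈
  [   1.2987     0.2597]
  [   0.1948     1.0390]
Δx = (I − A)⁻¹ Δd with Δd having -10 in the Transport component and 0 elsewhere.
So Δx_1 = L_12 · (-10), where L_12 = adj(I−A)_12 / det(I−A) = 0.20 / 0.7700.
Δx_1 = 0.20 × (-10) / 0.7700 = -2.00 / 0.7700 ≈ -2.6.

Δx_1 = -2.6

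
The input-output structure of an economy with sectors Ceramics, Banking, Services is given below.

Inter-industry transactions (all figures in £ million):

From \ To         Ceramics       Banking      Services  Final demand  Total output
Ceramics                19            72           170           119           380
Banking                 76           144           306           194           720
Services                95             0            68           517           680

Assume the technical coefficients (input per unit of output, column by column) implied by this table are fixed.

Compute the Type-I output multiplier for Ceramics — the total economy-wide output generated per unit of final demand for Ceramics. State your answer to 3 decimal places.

Technical coefficients a_ij = z_ij / X_j:
  a_CC = 19/380 = 0.05, a_BC = 76/380 = 0.20, a_SC = 95/380 = 0.25
  a_CB = 72/720 = 0.10, a_BB = 144/720 = 0.20, a_SB = 0/720 = 0.00
  a_CS = 170/680 = 0.25, a_BS = 306/680 = 0.45, a_SS = 68/680 = 0.10
I − A =
  [   0.95    -0.10    -0.25]
  [  -0.20     0.80    -0.45]
  [  -0.25     0.00     0.90]
Cofactors of I−A, C_ij = (−1)^(i+j)·(minor ij) (rows/columns in the sector order above):
  C_11 = (0.80)(0.90) − (-0.45)(0.00) = 0.7200
  C_12 = −[(-0.20)(0.90) − (-0.45)(-0.25)] = 0.2925
  C_13 = (-0.20)(0.00) − (0.80)(-0.25) = 0.2000
  C_21 = −[(-0.10)(0.90) − (-0.25)(0.00)] = 0.0900
  C_22 = (0.95)(0.90) − (-0.25)(-0.25) = 0.7925
  C_23 = −[(0.95)(0.00) − (-0.10)(-0.25)] = 0.0250
  C_31 = (-0.10)(-0.45) − (-0.25)(0.80) = 0.2450
  C_32 = −[(0.95)(-0.45) − (-0.25)(-0.20)] = 0.4775
  C_33 = (0.95)(0.80) − (-0.10)(-0.20) = 0.7400
det(I−A) = Σ_j (I−A)_1j·C_1j = (0.95)(0.7200) + (-0.10)(0.2925) + (-0.25)(0.2000) = 0.60475
adj(I−A) = Cᵀ =
  [ 0.7200   0.0900   0.2450]
  [ 0.2925   0.7925   0.4775]
  [ 0.2000   0.0250   0.7400]
(I − A)⁻¹ = adj(I−A) / det(I−A) ≈
  [   1.1906     0.1488     0.4051]
  [   0.4837     1.3105     0.7896]
  [   0.3307     0.0413     1.2236]
The output multiplier for sector j is the column-j sum of the Leontief inverse (I − A)⁻¹ = adj(I−A) / det(I−A).
Column C of adj(I−A): (0.7200, 0.2925, 0.2000); det(I−A) = 0.60475.
m_C = (0.7200 + 0.2925 + 0.2000) / 0.60475 = 1.2125 / 0.60475 ≈ 2.005.

m_C = 2.005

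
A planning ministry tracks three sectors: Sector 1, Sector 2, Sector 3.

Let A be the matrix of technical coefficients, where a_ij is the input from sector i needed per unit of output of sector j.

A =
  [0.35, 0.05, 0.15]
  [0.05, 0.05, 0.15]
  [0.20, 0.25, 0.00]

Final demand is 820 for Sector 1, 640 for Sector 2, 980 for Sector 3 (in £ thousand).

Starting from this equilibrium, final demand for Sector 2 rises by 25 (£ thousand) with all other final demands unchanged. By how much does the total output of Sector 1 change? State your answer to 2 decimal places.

I − A =
  [   0.65    -0.05    -0.15]
  [  -0.05     0.95    -0.15]
  [  -0.20    -0.25     1.00]
Cofactors of I−A, C_ij = (−1)^(i+j)·(minor ij) (rows/columns in the sector order above):
  C_11 = (0.95)(1.00) − (-0.15)(-0.25) = 0.9125
  C_12 = −[(-0.05)(1.00) − (-0.15)(-0.20)] = 0.0800
  C_13 = (-0.05)(-0.25) − (0.95)(-0.20) = 0.2025
  C_21 = −[(-0.05)(1.00) − (-0.15)(-0.25)] = 0.0875
  C_22 = (0.65)(1.00) − (-0.15)(-0.20) = 0.6200
  C_23 = −[(0.65)(-0.25) − (-0.05)(-0.20)] = 0.1725
  C_31 = (-0.05)(-0.15) − (-0.15)(0.95) = 0.1500
  C_32 = −[(0.65)(-0.15) − (-0.15)(-0.05)] = 0.1050
  C_33 = (0.65)(0.95) − (-0.05)(-0.05) = 0.6150
det(I−A) = Σ_j (I−A)_1j·C_1j = (0.65)(0.9125) + (-0.05)(0.0800) + (-0.15)(0.2025) = 0.55875
adj(I−A) = Cᵀ =
  [ 0.9125   0.0875   0.1500]
  [ 0.0800   0.6200   0.1050]
  [ 0.2025   0.1725   0.6150]
(I − A)⁻¹ = adj(I−A) / det(I−A) ≈
  [   1.6331     0.1566     0.2685]
  [   0.1432     1.1096     0.1879]
  [   0.3624     0.3087     1.1007]
Δx = (I − A)⁻¹ Δd with Δd having +25 in the Sector 2 component and 0 elsewhere.
So Δx_1 = L_12 · (+25), where L_12 = adj(I−A)_12 / det(I−A) = 0.0875 / 0.55875.
Δx_1 = 0.0875 × (+25) / 0.55875 = 2.1875 / 0.55875 ≈ 3.91.

Δx_1 = 3.91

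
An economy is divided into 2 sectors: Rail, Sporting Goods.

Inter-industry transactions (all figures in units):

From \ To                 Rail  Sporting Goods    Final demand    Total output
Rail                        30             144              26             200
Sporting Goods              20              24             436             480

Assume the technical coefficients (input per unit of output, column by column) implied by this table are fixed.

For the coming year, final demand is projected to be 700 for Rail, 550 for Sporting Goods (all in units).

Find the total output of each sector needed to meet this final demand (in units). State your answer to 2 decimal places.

x_R = 1067.52, x_S = 691.32

Technical coefficients a_ij = z_ij / X_j:
  a_RR = 30/200 = 0.15, a_SR = 20/200 = 0.10
  a_RS = 144/480 = 0.30, a_SS = 24/480 = 0.05
I − A =
  [   0.85    -0.30]
  [  -0.10     0.95]
det(I−A) = (0.85)(0.95) − (-0.30)(-0.10) = 0.7775
adj(I−A) = [[0.95, 0.30], [0.10, 0.85]]
(I − A)⁻¹ = adj(I−A) / det(I−A) ≈
  [   1.2219     0.3859]
  [   0.1286     1.0932]
x = (I − A)⁻¹ d = adj(I−A)·d / det(I−A), with det(I−A) = 0.7775:
  x_R = (0.95·700 + 0.30·550) / 0.7775 = 830.00 / 0.7775 ≈ 1067.52
  x_S = (0.10·700 + 0.85·550) / 0.7775 = 537.50 / 0.7775 ≈ 691.32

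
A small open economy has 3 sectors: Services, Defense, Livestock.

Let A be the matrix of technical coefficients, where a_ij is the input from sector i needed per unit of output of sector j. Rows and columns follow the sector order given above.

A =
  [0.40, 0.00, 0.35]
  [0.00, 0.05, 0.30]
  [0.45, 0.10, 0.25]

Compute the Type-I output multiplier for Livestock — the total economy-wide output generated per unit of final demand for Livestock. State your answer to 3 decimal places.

I − A =
  [   0.60     0.00    -0.35]
  [   0.00     0.95    -0.30]
  [  -0.45    -0.10     0.75]
Cofactors of I−A, C_ij = (−1)^(i+j)·(minor ij) (rows/columns in the sector order above):
  C_11 = (0.95)(0.75) − (-0.30)(-0.10) = 0.6825
  C_12 = −[(0.00)(0.75) − (-0.30)(-0.45)] = 0.1350
  C_13 = (0.00)(-0.10) − (0.95)(-0.45) = 0.4275
  C_21 = −[(0.00)(0.75) − (-0.35)(-0.10)] = 0.0350
  C_22 = (0.60)(0.75) − (-0.35)(-0.45) = 0.2925
  C_23 = −[(0.60)(-0.10) − (0.00)(-0.45)] = 0.0600
  C_31 = (0.00)(-0.30) − (-0.35)(0.95) = 0.3325
  C_32 = −[(0.60)(-0.30) − (-0.35)(0.00)] = 0.1800
  C_33 = (0.60)(0.95) − (0.00)(0.00) = 0.5700
det(I−A) = Σ_j (I−A)_1j·C_1j = (0.60)(0.6825) + (0.00)(0.1350) + (-0.35)(0.4275) = 0.259875
adj(I−A) = Cᵀ =
  [ 0.6825   0.0350   0.3325]
  [ 0.1350   0.2925   0.1800]
  [ 0.4275   0.0600   0.5700]
(I − A)⁻¹ = adj(I−A) / det(I−A) ≈
  [   2.6263     0.1347     1.2795]
  [   0.5195     1.1255     0.6926]
  [   1.6450     0.2309     2.1934]
The output multiplier for sector j is the column-j sum of the Leontief inverse (I − A)⁻¹ = adj(I−A) / det(I−A).
Column 3 of adj(I−A): (0.3325, 0.1800, 0.5700); det(I−A) = 0.259875.
m_3 = (0.3325 + 0.1800 + 0.5700) / 0.259875 = 1.0825 / 0.259875 ≈ 4.165.

m_3 = 4.165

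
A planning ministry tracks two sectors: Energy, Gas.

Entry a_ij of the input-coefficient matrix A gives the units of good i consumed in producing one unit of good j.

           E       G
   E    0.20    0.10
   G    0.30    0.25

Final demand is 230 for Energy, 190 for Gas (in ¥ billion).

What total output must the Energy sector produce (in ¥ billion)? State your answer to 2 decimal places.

I − A =
  [   0.80    -0.10]
  [  -0.30     0.75]
det(I−A) = (0.80)(0.75) − (-0.10)(-0.30) = 0.5700
adj(I−A) = [[0.75, 0.10], [0.30, 0.80]]
(I − A)⁻¹ = adj(I−A) / det(I−A) ≈
  [   1.3158     0.1754]
  [   0.5263     1.4035]
x = (I − A)⁻¹ d = adj(I−A)·d / det(I−A), with det(I−A) = 0.5700:
  x_E = (0.75·230 + 0.10·190) / 0.5700 = 191.50 / 0.5700 ≈ 335.96
  x_G = (0.30·230 + 0.80·190) / 0.5700 = 221.00 / 0.5700 ≈ 387.72

x_E = 335.96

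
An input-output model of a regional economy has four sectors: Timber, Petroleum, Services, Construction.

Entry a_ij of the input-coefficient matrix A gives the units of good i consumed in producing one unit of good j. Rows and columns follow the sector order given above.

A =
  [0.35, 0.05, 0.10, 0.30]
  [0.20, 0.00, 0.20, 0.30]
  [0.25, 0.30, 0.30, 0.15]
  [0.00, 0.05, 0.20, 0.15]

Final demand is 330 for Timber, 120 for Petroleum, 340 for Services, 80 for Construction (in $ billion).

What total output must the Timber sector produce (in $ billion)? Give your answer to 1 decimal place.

x_1 = 934.8

I − A =
  [   0.65    -0.05    -0.10    -0.30]
  [  -0.20     1.00    -0.20    -0.30]
  [  -0.25    -0.30     0.70    -0.15]
  [   0.00    -0.05    -0.20     0.85]
Compute the cofactors C_ij = (−1)^(i+j)·(3×3 minor ij) of I−A; the adjugate is their transpose:
adj(I−A) = Cᵀ =
  [ 0.48400   0.08300   0.15800   0.22800]
  [ 0.17050   0.33100   0.17850   0.20850]
  [ 0.26125   0.18500   0.53125   0.25125]
  [ 0.07150   0.06300   0.13550   0.37550]
det(I−A) = Σ_j (I−A)_1j·C_1j = (0.65)(0.48400) + (-0.05)(0.17050) + (-0.10)(0.26125) + (-0.30)(0.07150) = 0.2585
(I − A)⁻¹ = adj(I−A) / det(I−A) ≈
  [   1.8723     0.3211     0.6112     0.8820]
  [   0.6596     1.2805     0.6905     0.8066]
  [   1.0106     0.7157     2.0551     0.9720]
  [   0.2766     0.2437     0.5242     1.4526]
x = (I − A)⁻¹ d = adj(I−A)·d / det(I−A), with det(I−A) = 0.2585:
  x_1 = (0.48400·330 + 0.08300·120 + 0.15800·340 + 0.22800·80) / 0.2585 = 241.64 / 0.2585 ≈ 934.8
  x_2 = (0.17050·330 + 0.33100·120 + 0.17850·340 + 0.20850·80) / 0.2585 = 173.355 / 0.2585 ≈ 670.6
  x_3 = (0.26125·330 + 0.18500·120 + 0.53125·340 + 0.25125·80) / 0.2585 = 309.1375 / 0.2585 ≈ 1195.9
  x_4 = (0.07150·330 + 0.06300·120 + 0.13550·340 + 0.37550·80) / 0.2585 = 107.265 / 0.2585 ≈ 415.0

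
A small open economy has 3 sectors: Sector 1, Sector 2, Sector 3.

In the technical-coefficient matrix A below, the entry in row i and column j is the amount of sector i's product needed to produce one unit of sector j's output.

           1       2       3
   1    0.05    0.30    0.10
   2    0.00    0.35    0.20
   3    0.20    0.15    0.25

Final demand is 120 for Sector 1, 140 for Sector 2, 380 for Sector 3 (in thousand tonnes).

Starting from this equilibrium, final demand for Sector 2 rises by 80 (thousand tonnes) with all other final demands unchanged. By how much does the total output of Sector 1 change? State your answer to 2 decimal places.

I − A =
  [   0.95    -0.30    -0.10]
  [   0.00     0.65    -0.20]
  [  -0.20    -0.15     0.75]
Cofactors of I−A, C_ij = (−1)^(i+j)·(minor ij) (rows/columns in the sector order above):
  C_11 = (0.65)(0.75) − (-0.20)(-0.15) = 0.4575
  C_12 = −[(0.00)(0.75) − (-0.20)(-0.20)] = 0.0400
  C_13 = (0.00)(-0.15) − (0.65)(-0.20) = 0.1300
  C_21 = −[(-0.30)(0.75) − (-0.10)(-0.15)] = 0.2400
  C_22 = (0.95)(0.75) − (-0.10)(-0.20) = 0.6925
  C_23 = −[(0.95)(-0.15) − (-0.30)(-0.20)] = 0.2025
  C_31 = (-0.30)(-0.20) − (-0.10)(0.65) = 0.1250
  C_32 = −[(0.95)(-0.20) − (-0.10)(0.00)] = 0.1900
  C_33 = (0.95)(0.65) − (-0.30)(0.00) = 0.6175
det(I−A) = Σ_j (I−A)_1j·C_1j = (0.95)(0.4575) + (-0.30)(0.0400) + (-0.10)(0.1300) = 0.409625
adj(I−A) = Cᵀ =
  [ 0.4575   0.2400   0.1250]
  [ 0.0400   0.6925   0.1900]
  [ 0.1300   0.2025   0.6175]
(I − A)⁻¹ = adj(I−A) / det(I−A) ≈
  [   1.1169     0.5859     0.3052]
  [   0.0977     1.6906     0.4638]
  [   0.3174     0.4944     1.5075]
Δx = (I − A)⁻¹ Δd with Δd having +80 in the Sector 2 component and 0 elsewhere.
So Δx_1 = L_12 · (+80), where L_12 = adj(I−A)_12 / det(I−A) = 0.2400 / 0.409625.
Δx_1 = 0.2400 × (+80) / 0.409625 = 19.20 / 0.409625 ≈ 46.87.

Δx_1 = 46.87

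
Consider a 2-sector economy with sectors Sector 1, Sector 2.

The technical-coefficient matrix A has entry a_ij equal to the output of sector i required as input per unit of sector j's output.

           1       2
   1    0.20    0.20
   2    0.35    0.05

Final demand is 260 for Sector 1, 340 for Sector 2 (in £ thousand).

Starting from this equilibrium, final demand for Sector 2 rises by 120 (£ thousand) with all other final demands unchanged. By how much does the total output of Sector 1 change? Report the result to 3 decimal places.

I − A =
  [   0.80    -0.20]
  [  -0.35     0.95]
det(I−A) = (0.80)(0.95) − (-0.20)(-0.35) = 0.6900
adj(I−A) = [[0.95, 0.20], [0.35, 0.80]]
(I − A)⁻¹ = adj(I−A) / det(I−A) ≈
  [   1.3768     0.2899]
  [   0.5072     1.1594]
Δx = (I − A)⁻¹ Δd with Δd having +120 in the Sector 2 component and 0 elsewhere.
So Δx_1 = L_12 · (+120), where L_12 = adj(I−A)_12 / det(I−A) = 0.20 / 0.6900.
Δx_1 = 0.20 × (+120) / 0.6900 = 24.00 / 0.6900 ≈ 34.783.

Δx_1 = 34.783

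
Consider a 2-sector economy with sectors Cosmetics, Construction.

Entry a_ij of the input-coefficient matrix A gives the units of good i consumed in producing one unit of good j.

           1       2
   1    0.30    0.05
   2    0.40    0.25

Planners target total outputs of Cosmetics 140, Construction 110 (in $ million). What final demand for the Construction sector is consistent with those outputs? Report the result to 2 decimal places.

d_2 = 26.50

I − A =
  [   0.70    -0.05]
  [  -0.40     0.75]
d = (I − A) x:
  d_1 = (+0.70)·140 + (-0.05)·110 = 92.50
  d_2 = (-0.40)·140 + (+0.75)·110 = 26.50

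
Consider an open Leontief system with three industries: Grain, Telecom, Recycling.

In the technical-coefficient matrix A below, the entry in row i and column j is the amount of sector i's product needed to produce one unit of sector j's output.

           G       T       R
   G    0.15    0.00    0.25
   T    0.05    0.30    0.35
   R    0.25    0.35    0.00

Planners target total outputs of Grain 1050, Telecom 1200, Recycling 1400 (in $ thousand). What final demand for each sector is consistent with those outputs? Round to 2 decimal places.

I − A =
  [   0.85     0.00    -0.25]
  [  -0.05     0.70    -0.35]
  [  -0.25    -0.35     1.00]
d = (I − A) x:
  d_G = (+0.85)·1050 + (+0.00)·1200 + (-0.25)·1400 = 542.50
  d_T = (-0.05)·1050 + (+0.70)·1200 + (-0.35)·1400 = 297.50
  d_R = (-0.25)·1050 + (-0.35)·1200 + (+1.00)·1400 = 717.50

d_G = 542.50, d_T = 297.50, d_R = 717.50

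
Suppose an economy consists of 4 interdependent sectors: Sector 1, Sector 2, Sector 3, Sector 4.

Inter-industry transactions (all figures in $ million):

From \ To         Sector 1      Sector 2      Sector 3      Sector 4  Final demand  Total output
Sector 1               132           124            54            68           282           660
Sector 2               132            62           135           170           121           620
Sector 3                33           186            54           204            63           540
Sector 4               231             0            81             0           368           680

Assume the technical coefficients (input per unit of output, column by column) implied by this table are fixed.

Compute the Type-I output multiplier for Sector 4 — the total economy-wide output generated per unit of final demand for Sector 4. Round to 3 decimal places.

Technical coefficients a_ij = z_ij / X_j:
  a_11 = 132/660 = 0.20, a_21 = 132/660 = 0.20, a_31 = 33/660 = 0.05, a_41 = 231/660 = 0.35
  a_12 = 124/620 = 0.20, a_22 = 62/620 = 0.10, a_32 = 186/620 = 0.30, a_42 = 0/620 = 0.00
  a_13 = 54/540 = 0.10, a_23 = 135/540 = 0.25, a_33 = 54/540 = 0.10, a_43 = 81/540 = 0.15
  a_14 = 68/680 = 0.10, a_24 = 170/680 = 0.25, a_34 = 204/680 = 0.30, a_44 = 0/680 = 0.00
I − A =
  [   0.80    -0.20    -0.10    -0.10]
  [  -0.20     0.90    -0.25    -0.25]
  [  -0.05    -0.30     0.90    -0.30]
  [  -0.35     0.00    -0.15     1.00]
Compute the cofactors C_ij = (−1)^(i+j)·(3×3 minor ij) of I−A; the adjugate is their transpose:
adj(I−A) = Cᵀ =
  [ 0.683250   0.205500   0.161000   0.168000]
  [ 0.290375   0.636250   0.253000   0.264000]
  [ 0.225750   0.260500   0.631000   0.277000]
  [ 0.273000   0.111000   0.151000   0.539000]
det(I−A) = Σ_j (I−A)_1j·C_1j = (0.80)(0.683250) + (-0.20)(0.290375) + (-0.10)(0.225750) + (-0.10)(0.273000) = 0.43865
(I − A)⁻¹ = adj(I−A) / det(I−A) ≈
  [   1.5576     0.4685     0.3670     0.3830]
  [   0.6620     1.4505     0.5768     0.6018]
  [   0.5146     0.5939     1.4385     0.6315]
  [   0.6224     0.2530     0.3442     1.2288]
The output multiplier for sector j is the column-j sum of the Leontief inverse (I − A)⁻¹ = adj(I−A) / det(I−A).
Column 4 of adj(I−A): (0.168000, 0.264000, 0.277000, 0.539000); det(I−A) = 0.43865.
m_4 = (0.168000 + 0.264000 + 0.277000 + 0.539000) / 0.43865 = 1.248 / 0.43865 ≈ 2.845.

m_4 = 2.845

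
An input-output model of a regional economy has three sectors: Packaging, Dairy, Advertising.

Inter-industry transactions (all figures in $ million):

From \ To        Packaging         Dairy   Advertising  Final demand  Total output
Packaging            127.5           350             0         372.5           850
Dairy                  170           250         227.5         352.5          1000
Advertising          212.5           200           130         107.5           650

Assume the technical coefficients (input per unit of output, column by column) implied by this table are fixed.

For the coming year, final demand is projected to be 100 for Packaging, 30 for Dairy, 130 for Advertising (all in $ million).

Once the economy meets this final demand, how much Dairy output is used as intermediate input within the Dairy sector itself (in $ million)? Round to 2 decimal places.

Technical coefficients a_ij = z_ij / X_j:
  a_PP = 127.5/850 = 0.15, a_DP = 170/850 = 0.20, a_AP = 212.5/850 = 0.25
  a_PD = 350/1000 = 0.35, a_DD = 250/1000 = 0.25, a_AD = 200/1000 = 0.20
  a_PA = 0/650 = 0.00, a_DA = 227.5/650 = 0.35, a_AA = 130/650 = 0.20
I − A =
  [   0.85    -0.35     0.00]
  [  -0.20     0.75    -0.35]
  [  -0.25    -0.20     0.80]
Cofactors of I−A, C_ij = (−1)^(i+j)·(minor ij) (rows/columns in the sector order above):
  C_11 = (0.75)(0.80) − (-0.35)(-0.20) = 0.5300
  C_12 = −[(-0.20)(0.80) − (-0.35)(-0.25)] = 0.2475
  C_13 = (-0.20)(-0.20) − (0.75)(-0.25) = 0.2275
  C_21 = −[(-0.35)(0.80) − (0.00)(-0.20)] = 0.2800
  C_22 = (0.85)(0.80) − (0.00)(-0.25) = 0.6800
  C_23 = −[(0.85)(-0.20) − (-0.35)(-0.25)] = 0.2575
  C_31 = (-0.35)(-0.35) − (0.00)(0.75) = 0.1225
  C_32 = −[(0.85)(-0.35) − (0.00)(-0.20)] = 0.2975
  C_33 = (0.85)(0.75) − (-0.35)(-0.20) = 0.5675
det(I−A) = Σ_j (I−A)_1j·C_1j = (0.85)(0.5300) + (-0.35)(0.2475) + (0.00)(0.2275) = 0.363875
adj(I−A) = Cᵀ =
  [ 0.5300   0.2800   0.1225]
  [ 0.2475   0.6800   0.2975]
  [ 0.2275   0.2575   0.5675]
(I − A)⁻¹ = adj(I−A) / det(I−A) ≈
  [   1.4565     0.7695     0.3367]
  [   0.6802     1.8688     0.8176]
  [   0.6252     0.7077     1.5596]
First solve x = (I − A)⁻¹ d = adj(I−A)·d / det(I−A); in particular x_D = (0.2475·100 + 0.6800·30 + 0.2975·130) / 0.363875 = 83.825 / 0.363875 ≈ 230.3676.
Intermediate flow from D to D: z_DD = a_DD · x_D = 0.25 × 83.825 / 0.363875 = 20.95625 / 0.363875 ≈ 57.59.

z_DD = 57.59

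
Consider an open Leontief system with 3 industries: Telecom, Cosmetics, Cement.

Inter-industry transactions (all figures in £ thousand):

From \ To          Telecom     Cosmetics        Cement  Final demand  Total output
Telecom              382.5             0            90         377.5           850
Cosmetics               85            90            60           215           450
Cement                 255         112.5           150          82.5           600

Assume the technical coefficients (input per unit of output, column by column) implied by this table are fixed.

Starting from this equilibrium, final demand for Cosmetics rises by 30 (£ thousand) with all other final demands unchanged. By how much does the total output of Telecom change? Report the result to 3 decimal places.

Technical coefficients a_ij = z_ij / X_j:
  a_11 = 382.5/850 = 0.45, a_21 = 85/850 = 0.10, a_31 = 255/850 = 0.30
  a_12 = 0/450 = 0.00, a_22 = 90/450 = 0.20, a_32 = 112.5/450 = 0.25
  a_13 = 90/600 = 0.15, a_23 = 60/600 = 0.10, a_33 = 150/600 = 0.25
I − A =
  [   0.55     0.00    -0.15]
  [  -0.10     0.80    -0.10]
  [  -0.30    -0.25     0.75]
Cofactors of I−A, C_ij = (−1)^(i+j)·(minor ij) (rows/columns in the sector order above):
  C_11 = (0.80)(0.75) − (-0.10)(-0.25) = 0.5750
  C_12 = −[(-0.10)(0.75) − (-0.10)(-0.30)] = 0.1050
  C_13 = (-0.10)(-0.25) − (0.80)(-0.30) = 0.2650
  C_21 = −[(0.00)(0.75) − (-0.15)(-0.25)] = 0.0375
  C_22 = (0.55)(0.75) − (-0.15)(-0.30) = 0.3675
  C_23 = −[(0.55)(-0.25) − (0.00)(-0.30)] = 0.1375
  C_31 = (0.00)(-0.10) − (-0.15)(0.80) = 0.1200
  C_32 = −[(0.55)(-0.10) − (-0.15)(-0.10)] = 0.0700
  C_33 = (0.55)(0.80) − (0.00)(-0.10) = 0.4400
det(I−A) = Σ_j (I−A)_1j·C_1j = (0.55)(0.5750) + (0.00)(0.1050) + (-0.15)(0.2650) = 0.2765
adj(I−A) = Cᵀ =
  [ 0.5750   0.0375   0.1200]
  [ 0.1050   0.3675   0.0700]
  [ 0.2650   0.1375   0.4400]
(I − A)⁻¹ = adj(I−A) / det(I−A) ≈
  [   2.0796     0.1356     0.4340]
  [   0.3797     1.3291     0.2532]
  [   0.9584     0.4973     1.5913]
Δx = (I − A)⁻¹ Δd with Δd having +30 in the Cosmetics component and 0 elsewhere.
So Δx_1 = L_12 · (+30), where L_12 = adj(I−A)_12 / det(I−A) = 0.0375 / 0.2765.
Δx_1 = 0.0375 × (+30) / 0.2765 = 1.125 / 0.2765 ≈ 4.069.

Δx_1 = 4.069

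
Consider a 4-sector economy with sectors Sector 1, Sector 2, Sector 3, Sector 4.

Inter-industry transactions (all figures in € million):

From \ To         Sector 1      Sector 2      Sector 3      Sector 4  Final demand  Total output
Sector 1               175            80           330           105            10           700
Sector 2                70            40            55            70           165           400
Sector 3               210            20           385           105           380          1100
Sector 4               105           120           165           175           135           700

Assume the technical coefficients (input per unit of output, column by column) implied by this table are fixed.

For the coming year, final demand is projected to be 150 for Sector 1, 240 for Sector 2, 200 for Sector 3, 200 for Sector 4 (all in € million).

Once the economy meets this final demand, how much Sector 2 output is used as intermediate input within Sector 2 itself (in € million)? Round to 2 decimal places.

z_22 = 51.03

Technical coefficients a_ij = z_ij / X_j:
  a_11 = 175/700 = 0.25, a_21 = 70/700 = 0.10, a_31 = 210/700 = 0.30, a_41 = 105/700 = 0.15
  a_12 = 80/400 = 0.20, a_22 = 40/400 = 0.10, a_32 = 20/400 = 0.05, a_42 = 120/400 = 0.30
  a_13 = 330/1100 = 0.30, a_23 = 55/1100 = 0.05, a_33 = 385/1100 = 0.35, a_43 = 165/1100 = 0.15
  a_14 = 105/700 = 0.15, a_24 = 70/700 = 0.10, a_34 = 105/700 = 0.15, a_44 = 175/700 = 0.25
I − A =
  [   0.75    -0.20    -0.30    -0.15]
  [  -0.10     0.90    -0.05    -0.10]
  [  -0.30    -0.05     0.65    -0.15]
  [  -0.15    -0.30    -0.15     0.75]
Compute the cofactors C_ij = (−1)^(i+j)·(3×3 minor ij) of I−A; the adjugate is their transpose:
adj(I−A) = Cᵀ =
  [ 0.394125   0.148125   0.226500   0.143875]
  [ 0.073125   0.253125   0.067500   0.061875]
  [ 0.222750   0.123750   0.441000   0.149250]
  [ 0.152625   0.155625   0.160500   0.338375]
det(I−A) = Σ_j (I−A)_1j·C_1j = (0.75)(0.394125) + (-0.20)(0.073125) + (-0.30)(0.222750) + (-0.15)(0.152625) = 0.19125
(I − A)⁻¹ = adj(I−A) / det(I−A) ≈
  [   2.0608     0.7745     1.1843     0.7523]
  [   0.3824     1.3235     0.3529     0.3235]
  [   1.1647     0.6471     2.3059     0.7804]
  [   0.7980     0.8137     0.8392     1.7693]
First solve x = (I − A)⁻¹ d = adj(I−A)·d / det(I−A); in particular x_2 = (0.073125·150 + 0.253125·240 + 0.067500·200 + 0.061875·200) / 0.19125 = 97.59375 / 0.19125 ≈ 510.2941.
Intermediate flow from 2 to 2: z_22 = a_22 · x_2 = 0.10 × 97.59375 / 0.19125 = 9.759375 / 0.19125 ≈ 51.03.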